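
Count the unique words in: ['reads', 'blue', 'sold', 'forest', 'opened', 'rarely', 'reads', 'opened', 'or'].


Listing all tokens and tracking unique types:
  Token 1: 'reads' -> NEW (unique so far: 1)
  Token 2: 'blue' -> NEW (unique so far: 2)
  Token 3: 'sold' -> NEW (unique so far: 3)
  Token 4: 'forest' -> NEW (unique so far: 4)
  Token 5: 'opened' -> NEW (unique so far: 5)
  Token 6: 'rarely' -> NEW (unique so far: 6)
  Token 7: 'reads' -> duplicate (unique so far: 6)
  Token 8: 'opened' -> duplicate (unique so far: 6)
  Token 9: 'or' -> NEW (unique so far: 7)
Unique types: ('blue', 'forest', 'opened', 'or', 'rarely', 'reads', 'sold')
Vocabulary size: 7

7


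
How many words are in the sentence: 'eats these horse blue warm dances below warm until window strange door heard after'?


Counting words by splitting on spaces:
  Word 1: 'eats'
  Word 2: 'these'
  Word 3: 'horse'
  Word 4: 'blue'
  Word 5: 'warm'
  Word 6: 'dances'
  Word 7: 'below'
  Word 8: 'warm'
  Word 9: 'until'
  Word 10: 'window'
  Word 11: 'strange'
  Word 12: 'door'
  Word 13: 'heard'
  Word 14: 'after'
Total words: 14

14


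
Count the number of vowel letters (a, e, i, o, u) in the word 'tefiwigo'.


Scanning each character of 'tefiwigo':
  Position 1: 't' -> consonant (running count: 0)
  Position 2: 'e' -> vowel (running count: 1)
  Position 3: 'f' -> consonant (running count: 1)
  Position 4: 'i' -> vowel (running count: 2)
  Position 5: 'w' -> consonant (running count: 2)
  Position 6: 'i' -> vowel (running count: 3)
  Position 7: 'g' -> consonant (running count: 3)
  Position 8: 'o' -> vowel (running count: 4)
Total vowels: 4

4


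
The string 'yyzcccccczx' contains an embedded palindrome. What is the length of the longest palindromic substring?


Scanning 'yyzcccccczx' for palindromic substrings.
Substring at positions 2-9: 'zccccccz'.
Check: reverse('zccccccz') = 'zccccccz' -> palindrome confirmed.
Neighbouring characters ('y' / 'x') break symmetry, so it cannot extend further.
No longer palindromic substring exists; longest length = 8

8


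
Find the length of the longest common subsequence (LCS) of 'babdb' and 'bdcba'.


DP table for LCS of 'babdb' and 'bdcba':
       b  d  c  b  a
    0  0  0  0  0  0
  b 0  1  1  1  1  1
  a 0  1  1  1  1  2
  b 0  1  1  1  2  2
  d 0  1  2  2  2  2
  b 0  1  2  2  3  3
LCS: 'bdb'
LCS length = 3

3


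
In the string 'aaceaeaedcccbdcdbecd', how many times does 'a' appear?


Scanning 'aaceaeaedcccbdcdbecd' for 'a':
  Position 0: 'a' -> MATCH (count: 1)
  Position 1: 'a' -> MATCH (count: 2)
  Position 4: 'a' -> MATCH (count: 3)
  Position 6: 'a' -> MATCH (count: 4)
Total occurrences of 'a': 4

4


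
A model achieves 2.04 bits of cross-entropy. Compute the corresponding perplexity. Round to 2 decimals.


Perplexity formula: PP = 2^H
H = 2.04
PP = 2^2.04
Decompose: 2^2.04 = 2^2 * 2^0.04
2^2 = 4, 2^0.04 ~ 1.0281138
PP ~ 4 * 1.0281138 = 4.1124552
Rounded to 2 decimals: 4.11

4.11


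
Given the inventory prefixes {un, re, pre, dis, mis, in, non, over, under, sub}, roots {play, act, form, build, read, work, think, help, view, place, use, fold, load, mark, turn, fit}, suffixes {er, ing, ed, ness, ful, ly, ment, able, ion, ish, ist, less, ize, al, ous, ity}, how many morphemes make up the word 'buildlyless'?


Segmenting 'buildlyless' against the inventory:
  'build' -> root (morpheme 1)
  'ly' -> suffix (morpheme 2)
  'less' -> suffix (morpheme 3)
Total morphemes: 3

3


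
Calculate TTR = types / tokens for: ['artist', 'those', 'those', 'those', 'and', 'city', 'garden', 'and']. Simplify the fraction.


Tokens: 8
Unique types: ('and', 'artist', 'city', 'garden', 'those') = 5
TTR = 5/8
Already in lowest terms.

5/8


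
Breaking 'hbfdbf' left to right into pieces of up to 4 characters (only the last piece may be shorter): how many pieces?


'hbfdbf' has 6 characters.
Chunking with max size 4:
  Chunk 1: 'hbfd' (positions 0-3)
  Chunk 2: 'bf' (positions 4-5)
Total chunks: ceil(6 / 4) = 2

2


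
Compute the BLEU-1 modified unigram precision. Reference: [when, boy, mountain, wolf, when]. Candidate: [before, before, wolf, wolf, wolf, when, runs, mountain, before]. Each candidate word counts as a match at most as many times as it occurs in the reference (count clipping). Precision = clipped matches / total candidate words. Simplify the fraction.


Reference word counts: {'boy': 1, 'mountain': 1, 'when': 2, 'wolf': 1}
Checking each candidate word (with clipping):
  'before' -> not in reference -> no match (matches: 0)
  'before' -> not in reference -> no match (matches: 0)
  'wolf' -> in reference (ref count 1, used 1/1) -> match (matches: 1)
  'wolf' -> ref count 1 already used up (1/1) -> clipped, no match (matches: 1)
  'wolf' -> ref count 1 already used up (1/1) -> clipped, no match (matches: 1)
  'when' -> in reference (ref count 2, used 1/2) -> match (matches: 2)
  'runs' -> not in reference -> no match (matches: 2)
  'mountain' -> in reference (ref count 1, used 1/1) -> match (matches: 3)
  'before' -> not in reference -> no match (matches: 3)
Clipped matches: 3, Candidate length: 9
Precision = 3/9 = 1/3

1/3


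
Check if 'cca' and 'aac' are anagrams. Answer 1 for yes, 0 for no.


Sort characters of 'cca': 'acc'
Sort characters of 'aac': 'aac'
Sorted forms differ -> they are NOT anagrams
Result: 0

0


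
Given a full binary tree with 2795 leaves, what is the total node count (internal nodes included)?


Leaf nodes (terminals): 2795
Internal nodes = n - 1 = 2795 - 1 = 2794
Total = leaves + internal = 2795 + 2794 = 5589

5589


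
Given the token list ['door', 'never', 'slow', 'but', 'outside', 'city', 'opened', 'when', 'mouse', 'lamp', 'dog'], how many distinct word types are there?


Listing all tokens and tracking unique types:
  Token 1: 'door' -> NEW (unique so far: 1)
  Token 2: 'never' -> NEW (unique so far: 2)
  Token 3: 'slow' -> NEW (unique so far: 3)
  Token 4: 'but' -> NEW (unique so far: 4)
  Token 5: 'outside' -> NEW (unique so far: 5)
  Token 6: 'city' -> NEW (unique so far: 6)
  Token 7: 'opened' -> NEW (unique so far: 7)
  Token 8: 'when' -> NEW (unique so far: 8)
  Token 9: 'mouse' -> NEW (unique so far: 9)
  Token 10: 'lamp' -> NEW (unique so far: 10)
  Token 11: 'dog' -> NEW (unique so far: 11)
Unique types: ('but', 'city', 'dog', 'door', 'lamp', 'mouse', 'never', 'opened', 'outside', 'slow', 'when')
Vocabulary size: 11

11


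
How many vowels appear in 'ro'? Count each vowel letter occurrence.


Scanning each character of 'ro':
  Position 1: 'r' -> consonant (running count: 0)
  Position 2: 'o' -> vowel (running count: 1)
Total vowels: 1

1


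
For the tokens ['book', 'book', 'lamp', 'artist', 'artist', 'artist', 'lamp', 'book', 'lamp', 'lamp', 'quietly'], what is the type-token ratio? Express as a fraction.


Tokens: 11
Unique types: ('artist', 'book', 'lamp', 'quietly') = 4
TTR = 4/11
Already in lowest terms.

4/11


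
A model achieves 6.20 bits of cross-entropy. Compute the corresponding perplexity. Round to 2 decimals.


Perplexity formula: PP = 2^H
H = 6.20
PP = 2^6.20
Decompose: 2^6.20 = 2^6 * 2^0.20
2^6 = 64, 2^0.20 ~ 1.1486984
PP ~ 64 * 1.1486984 = 73.5166976
Rounded to 2 decimals: 73.52

73.52


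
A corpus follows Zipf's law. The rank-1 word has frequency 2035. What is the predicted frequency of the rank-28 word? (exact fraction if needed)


Zipf's law: freq(rank) = f1 / rank
f1 = 2035, rank = 28
freq = 2035 / 28
GCD(2035, 28) = 1
Simplified: 2035/28

2035/28


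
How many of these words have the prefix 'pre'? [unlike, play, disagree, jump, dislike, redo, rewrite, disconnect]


Checking each word for prefix 'pre':
  'unlike' -> no (count: 0)
  'play' -> no (count: 0)
  'disagree' -> no (count: 0)
  'jump' -> no (count: 0)
  'dislike' -> no (count: 0)
  'redo' -> no (count: 0)
  'rewrite' -> no (count: 0)
  'disconnect' -> no (count: 0)
Total with prefix 'pre': 0

0


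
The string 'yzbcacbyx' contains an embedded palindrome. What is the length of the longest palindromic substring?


Scanning 'yzbcacbyx' for palindromic substrings.
Substring at positions 2-6: 'bcacb'.
Check: reverse('bcacb') = 'bcacb' -> palindrome confirmed.
Neighbouring characters ('z' / 'y') break symmetry, so it cannot extend further.
No longer palindromic substring exists; longest length = 5

5


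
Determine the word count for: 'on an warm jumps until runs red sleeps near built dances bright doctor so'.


Counting words by splitting on spaces:
  Word 1: 'on'
  Word 2: 'an'
  Word 3: 'warm'
  Word 4: 'jumps'
  Word 5: 'until'
  Word 6: 'runs'
  Word 7: 'red'
  Word 8: 'sleeps'
  Word 9: 'near'
  Word 10: 'built'
  Word 11: 'dances'
  Word 12: 'bright'
  Word 13: 'doctor'
  Word 14: 'so'
Total words: 14

14


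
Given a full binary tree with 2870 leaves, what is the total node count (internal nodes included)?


Leaf nodes (terminals): 2870
Internal nodes = n - 1 = 2870 - 1 = 2869
Total = leaves + internal = 2870 + 2869 = 5739

5739


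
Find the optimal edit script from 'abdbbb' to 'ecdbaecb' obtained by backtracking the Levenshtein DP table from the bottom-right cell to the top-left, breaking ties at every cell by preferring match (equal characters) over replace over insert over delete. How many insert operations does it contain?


Edit distance = 5. Backtracking from cell (6, 8) with preference match > replace > insert > delete,
then listing the resulting alignment 'abdbbb' -> 'ecdbaecb' left to right:
  Step 1: replace a->e
  Step 2: replace b->c
  Step 3: keep 'd'
  Step 4: keep 'b'
  Step 5: insert 'a' [insertion #1]
  Step 6: insert 'e' [insertion #2]
  Step 7: replace b->c
  Step 8: keep 'b'
Total insertions: 2

2


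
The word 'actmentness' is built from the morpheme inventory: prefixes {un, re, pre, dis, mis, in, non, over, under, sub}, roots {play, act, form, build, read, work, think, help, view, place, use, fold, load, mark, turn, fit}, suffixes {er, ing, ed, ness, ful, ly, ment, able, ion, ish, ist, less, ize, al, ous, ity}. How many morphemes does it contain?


Segmenting 'actmentness' against the inventory:
  'act' -> root (morpheme 1)
  'ment' -> suffix (morpheme 2)
  'ness' -> suffix (morpheme 3)
Total morphemes: 3

3


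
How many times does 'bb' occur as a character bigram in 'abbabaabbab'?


Scanning 'abbabaabbab' for bigram 'bb':
  Position 0: 'ab' -> no
  Position 1: 'bb' -> MATCH
  Position 2: 'ba' -> no
  Position 3: 'ab' -> no
  Position 4: 'ba' -> no
  Position 5: 'aa' -> no
  Position 6: 'ab' -> no
  Position 7: 'bb' -> MATCH
  Position 8: 'ba' -> no
  Position 9: 'ab' -> no
Total matches: 2

2


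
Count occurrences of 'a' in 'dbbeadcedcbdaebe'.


Scanning 'dbbeadcedcbdaebe' for 'a':
  Position 4: 'a' -> MATCH (count: 1)
  Position 12: 'a' -> MATCH (count: 2)
Total occurrences of 'a': 2

2


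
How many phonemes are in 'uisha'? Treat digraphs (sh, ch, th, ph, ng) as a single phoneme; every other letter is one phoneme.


Parsing 'uisha' greedily, digraphs first:
  'u' -> vowel phoneme (phonemes so far: 1)
  'i' -> vowel phoneme (phonemes so far: 2)
  'sh' -> digraph (1 consonant phoneme) (phonemes so far: 3)
  'a' -> vowel phoneme (phonemes so far: 4)
Total phonemes: 4

4


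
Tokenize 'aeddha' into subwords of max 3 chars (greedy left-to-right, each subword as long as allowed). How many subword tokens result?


'aeddha' has 6 characters.
Chunking with max size 3:
  Chunk 1: 'aed' (positions 0-2)
  Chunk 2: 'dha' (positions 3-5)
Total chunks: ceil(6 / 3) = 2

2


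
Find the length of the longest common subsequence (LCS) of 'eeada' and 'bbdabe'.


DP table for LCS of 'eeada' and 'bbdabe':
       b  b  d  a  b  e
    0  0  0  0  0  0  0
  e 0  0  0  0  0  0  1
  e 0  0  0  0  0  0  1
  a 0  0  0  0  1  1  1
  d 0  0  0  1  1  1  1
  a 0  0  0  1  2  2  2
LCS: 'da'
LCS length = 2

2


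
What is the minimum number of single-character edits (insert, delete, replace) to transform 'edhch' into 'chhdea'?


Building DP table for s1='edhch' (len 5) and s2='chhdea' (len 6):
       c  h  h  d  e  a
    0  1  2  3  4  5  6
  e 1  1  2  3  4  4  5
  d 2  2  2  3  3  4  5
  h 3  3  2  2  3  4  5
  c 4  3  3  3  3  4  5
  h 5  4  3  3  4  4  5
Edit distance = dp[5][6] = 5

5


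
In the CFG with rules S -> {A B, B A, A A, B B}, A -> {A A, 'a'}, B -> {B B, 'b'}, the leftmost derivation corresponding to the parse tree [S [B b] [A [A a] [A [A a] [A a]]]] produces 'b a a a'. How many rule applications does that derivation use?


Every bracketed nonterminal node [X ...] in the tree is produced by exactly one rule application.
Reading the tree off as a leftmost derivation:
  Step 1: S  =>  B A   (applied S -> B A)
  Step 2: B A  =>  b A   (applied B -> b)
  Step 3: b A  =>  b A A   (applied A -> A A)
  Step 4: b A A  =>  b a A   (applied A -> a)
  Step 5: b a A  =>  b a A A   (applied A -> A A)
  Step 6: b a A A  =>  b a a A   (applied A -> a)
  Step 7: b a a A  =>  b a a a   (applied A -> a)
Final yield: b a a a
Total rewrite steps: 7

7


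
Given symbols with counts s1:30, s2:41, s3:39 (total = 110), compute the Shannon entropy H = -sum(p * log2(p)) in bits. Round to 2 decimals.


Computing entropy H = -sum(p_i * log2(p_i)):
  s1: p = 30/110 = 0.2727, -p*log2(p) = 0.5112
  s2: p = 41/110 = 0.3727, -p*log2(p) = 0.5307
  s3: p = 39/110 = 0.3545, -p*log2(p) = 0.5304
H = sum of terms = 1.5723
Rounded to 2 decimals: 1.57

1.57


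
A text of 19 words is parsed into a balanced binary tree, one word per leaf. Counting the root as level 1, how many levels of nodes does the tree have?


In a balanced binary tree with n leaves the deepest leaf is ceil(log2(n)) edges below the root,
so counting node levels inclusive of root and leaves gives ceil(log2(n)) + 1 levels.
log2(19) = 4.2479
ceil(4.2479) = 5
levels = 5 + 1 = 6

6


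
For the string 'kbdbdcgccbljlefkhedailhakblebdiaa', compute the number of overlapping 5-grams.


String 'kbdbdcgccbljlefkhedailhakblebdiaa' has length L = 33.
Number of overlapping n-grams = L - n + 1
Substituting: 33 - 5 + 1 = 29

29


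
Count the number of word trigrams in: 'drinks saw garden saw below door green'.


Word trigrams from [7] words:
  Trigram 1: (drinks saw garden)
  Trigram 2: (saw garden saw)
  Trigram 3: (garden saw below)
  Trigram 4: (saw below door)
  Trigram 5: (below door green)
Total word trigrams: 7 - 2 = 5

5


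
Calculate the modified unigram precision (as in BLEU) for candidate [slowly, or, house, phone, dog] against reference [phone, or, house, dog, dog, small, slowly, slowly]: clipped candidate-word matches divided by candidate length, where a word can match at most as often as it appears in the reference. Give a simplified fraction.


Reference word counts: {'dog': 2, 'house': 1, 'or': 1, 'phone': 1, 'slowly': 2, 'small': 1}
Checking each candidate word (with clipping):
  'slowly' -> in reference (ref count 2, used 1/2) -> match (matches: 1)
  'or' -> in reference (ref count 1, used 1/1) -> match (matches: 2)
  'house' -> in reference (ref count 1, used 1/1) -> match (matches: 3)
  'phone' -> in reference (ref count 1, used 1/1) -> match (matches: 4)
  'dog' -> in reference (ref count 2, used 1/2) -> match (matches: 5)
Clipped matches: 5, Candidate length: 5
Precision = 5/5 = 1

1


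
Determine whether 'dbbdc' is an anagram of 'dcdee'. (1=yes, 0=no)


Sort characters of 'dbbdc': 'bbcdd'
Sort characters of 'dcdee': 'cddee'
Sorted forms differ -> they are NOT anagrams
Result: 0

0


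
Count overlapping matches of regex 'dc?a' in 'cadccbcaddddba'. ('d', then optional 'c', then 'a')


Pattern: dc?a means 'd', then optional 'c', then 'a'.
Scanning 'cadccbcaddddba' position-by-position:
  Pos 0: window 'cad' -> no
  Pos 1: window 'adc' -> no
  Pos 2: window 'dcc' -> no
  Pos 3: window 'ccb' -> no
  Pos 4: window 'cbc' -> no
  Pos 5: window 'bca' -> no
  Pos 6: window 'cad' -> no
  Pos 7: window 'add' -> no
  Pos 8: window 'ddd' -> no
  Pos 9: window 'ddd' -> no
  Pos 10: window 'ddb' -> no
  Pos 11: window 'dba' -> no
  Pos 12: window 'ba' -> no
  Pos 13: window 'a' -> no
Total matches: 0

0


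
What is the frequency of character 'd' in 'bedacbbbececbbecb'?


Scanning 'bedacbbbececbbecb' for 'd':
  Position 2: 'd' -> MATCH (count: 1)
Total occurrences of 'd': 1

1


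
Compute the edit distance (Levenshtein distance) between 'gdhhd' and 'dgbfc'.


Building DP table for s1='gdhhd' (len 5) and s2='dgbfc' (len 5):
       d  g  b  f  c
    0  1  2  3  4  5
  g 1  1  1  2  3  4
  d 2  1  2  2  3  4
  h 3  2  2  3  3  4
  h 4  3  3  3  4  4
  d 5  4  4  4  4  5
Edit distance = dp[5][5] = 5

5


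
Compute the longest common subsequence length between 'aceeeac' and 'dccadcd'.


DP table for LCS of 'aceeeac' and 'dccadcd':
       d  c  c  a  d  c  d
    0  0  0  0  0  0  0  0
  a 0  0  0  0  1  1  1  1
  c 0  0  1  1  1  1  2  2
  e 0  0  1  1  1  1  2  2
  e 0  0  1  1  1  1  2  2
  e 0  0  1  1  1  1  2  2
  a 0  0  1  1  2  2  2  2
  c 0  0  1  2  2  2  3  3
LCS: 'cac'
LCS length = 3

3


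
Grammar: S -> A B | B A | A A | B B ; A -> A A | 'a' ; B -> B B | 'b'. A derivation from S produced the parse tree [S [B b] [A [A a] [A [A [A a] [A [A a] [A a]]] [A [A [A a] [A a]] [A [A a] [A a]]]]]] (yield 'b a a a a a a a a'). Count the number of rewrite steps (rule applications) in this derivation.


Every bracketed nonterminal node [X ...] in the tree is produced by exactly one rule application.
Reading the tree off as a leftmost derivation:
  Step 1: S  =>  B A   (applied S -> B A)
  Step 2: B A  =>  b A   (applied B -> b)
  Step 3: b A  =>  b A A   (applied A -> A A)
  Step 4: b A A  =>  b a A   (applied A -> a)
  Step 5: b a A  =>  b a A A   (applied A -> A A)
  Step 6: b a A A  =>  b a A A A   (applied A -> A A)
  Step 7: b a A A A  =>  b a a A A   (applied A -> a)
  Step 8: b a a A A  =>  b a a A A A   (applied A -> A A)
  Step 9: b a a A A A  =>  b a a a A A   (applied A -> a)
  Step 10: b a a a A A  =>  b a a a a A   (applied A -> a)
  Step 11: b a a a a A  =>  b a a a a A A   (applied A -> A A)
  Step 12: b a a a a A A  =>  b a a a a A A A   (applied A -> A A)
  Step 13: b a a a a A A A  =>  b a a a a a A A   (applied A -> a)
  Step 14: b a a a a a A A  =>  b a a a a a a A   (applied A -> a)
  Step 15: b a a a a a a A  =>  b a a a a a a A A   (applied A -> A A)
  Step 16: b a a a a a a A A  =>  b a a a a a a a A   (applied A -> a)
  Step 17: b a a a a a a a A  =>  b a a a a a a a a   (applied A -> a)
Final yield: b a a a a a a a a
Total rewrite steps: 17

17


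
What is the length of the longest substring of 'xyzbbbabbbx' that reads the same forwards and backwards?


Scanning 'xyzbbbabbbx' for palindromic substrings.
Substring at positions 3-9: 'bbbabbb'.
Check: reverse('bbbabbb') = 'bbbabbb' -> palindrome confirmed.
Neighbouring characters ('z' / 'x') break symmetry, so it cannot extend further.
No longer palindromic substring exists; longest length = 7

7


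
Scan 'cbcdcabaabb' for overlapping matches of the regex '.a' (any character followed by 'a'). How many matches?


Pattern: .a means any character followed by 'a'.
Scanning 'cbcdcabaabb' position-by-position:
  Pos 0: window 'cb' -> no
  Pos 1: window 'bc' -> no
  Pos 2: window 'cd' -> no
  Pos 3: window 'dc' -> no
  Pos 4: window 'ca' -> MATCH
  Pos 5: window 'ab' -> no
  Pos 6: window 'ba' -> MATCH
  Pos 7: window 'aa' -> MATCH
  Pos 8: window 'ab' -> no
  Pos 9: window 'bb' -> no
  Pos 10: window 'b' -> no
Total matches: 3

3


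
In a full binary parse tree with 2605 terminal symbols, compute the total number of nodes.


Leaf nodes (terminals): 2605
Internal nodes = n - 1 = 2605 - 1 = 2604
Total = leaves + internal = 2605 + 2604 = 5209

5209


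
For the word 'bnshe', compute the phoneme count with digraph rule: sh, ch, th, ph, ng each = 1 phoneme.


Parsing 'bnshe' greedily, digraphs first:
  'b' -> consonant phoneme (phonemes so far: 1)
  'n' -> consonant phoneme (phonemes so far: 2)
  'sh' -> digraph (1 consonant phoneme) (phonemes so far: 3)
  'e' -> vowel phoneme (phonemes so far: 4)
Total phonemes: 4

4


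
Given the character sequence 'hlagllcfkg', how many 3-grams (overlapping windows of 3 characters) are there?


String 'hlagllcfkg' has length L = 10.
Number of overlapping n-grams = L - n + 1
Substituting: 10 - 3 + 1 = 8

8


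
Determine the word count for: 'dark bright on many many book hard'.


Counting words by splitting on spaces:
  Word 1: 'dark'
  Word 2: 'bright'
  Word 3: 'on'
  Word 4: 'many'
  Word 5: 'many'
  Word 6: 'book'
  Word 7: 'hard'
Total words: 7

7


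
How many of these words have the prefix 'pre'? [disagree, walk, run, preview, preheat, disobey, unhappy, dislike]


Checking each word for prefix 'pre':
  'disagree' -> no (count: 0)
  'walk' -> no (count: 0)
  'run' -> no (count: 0)
  'preview' -> YES, starts with 'pre' (count: 1)
  'preheat' -> YES, starts with 'pre' (count: 2)
  'disobey' -> no (count: 2)
  'unhappy' -> no (count: 2)
  'dislike' -> no (count: 2)
Total with prefix 'pre': 2

2


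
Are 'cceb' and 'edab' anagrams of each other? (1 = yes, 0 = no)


Sort characters of 'cceb': 'bcce'
Sort characters of 'edab': 'abde'
Sorted forms differ -> they are NOT anagrams
Result: 0

0


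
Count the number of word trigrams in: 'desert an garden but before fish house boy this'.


Word trigrams from [9] words:
  Trigram 1: (desert an garden)
  Trigram 2: (an garden but)
  Trigram 3: (garden but before)
  Trigram 4: (but before fish)
  Trigram 5: (before fish house)
  Trigram 6: (fish house boy)
  Trigram 7: (house boy this)
Total word trigrams: 9 - 2 = 7

7


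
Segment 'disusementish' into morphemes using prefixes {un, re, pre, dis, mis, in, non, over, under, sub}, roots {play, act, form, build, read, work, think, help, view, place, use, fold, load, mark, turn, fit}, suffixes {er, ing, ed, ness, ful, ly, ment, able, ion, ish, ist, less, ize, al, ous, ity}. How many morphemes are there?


Segmenting 'disusementish' against the inventory:
  'dis' -> prefix (morpheme 1)
  'use' -> root (morpheme 2)
  'ment' -> suffix (morpheme 3)
  'ish' -> suffix (morpheme 4)
Total morphemes: 4

4


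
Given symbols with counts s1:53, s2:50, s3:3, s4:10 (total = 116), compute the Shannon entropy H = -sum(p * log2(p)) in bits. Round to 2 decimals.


Computing entropy H = -sum(p_i * log2(p_i)):
  s1: p = 53/116 = 0.4569, -p*log2(p) = 0.5163
  s2: p = 50/116 = 0.4310, -p*log2(p) = 0.5233
  s3: p = 3/116 = 0.0259, -p*log2(p) = 0.1364
  s4: p = 10/116 = 0.0862, -p*log2(p) = 0.3048
H = sum of terms = 1.4808
Rounded to 2 decimals: 1.48

1.48


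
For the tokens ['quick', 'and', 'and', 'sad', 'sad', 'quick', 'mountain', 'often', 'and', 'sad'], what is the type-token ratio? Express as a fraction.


Tokens: 10
Unique types: ('and', 'mountain', 'often', 'quick', 'sad') = 5
TTR = 5/10
Simplify: divide both by 5 -> 1/2
TTR = 1/2

1/2


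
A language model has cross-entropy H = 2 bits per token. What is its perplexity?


Perplexity formula: PP = 2^H
H = 2
PP = 2^2
Steps: 2^1 = 2, 2^2 = 4
PP = 4

4


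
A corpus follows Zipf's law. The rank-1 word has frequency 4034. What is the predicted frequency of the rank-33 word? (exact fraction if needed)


Zipf's law: freq(rank) = f1 / rank
f1 = 4034, rank = 33
freq = 4034 / 33
GCD(4034, 33) = 1
Simplified: 4034/33

4034/33


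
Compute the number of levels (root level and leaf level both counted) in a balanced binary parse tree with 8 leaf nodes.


In a balanced binary tree with n leaves the deepest leaf is ceil(log2(n)) edges below the root,
so counting node levels inclusive of root and leaves gives ceil(log2(n)) + 1 levels.
log2(8) = 3.0000
ceil(3.0000) = 3
levels = 3 + 1 = 4

4


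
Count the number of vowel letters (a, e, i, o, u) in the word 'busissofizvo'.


Scanning each character of 'busissofizvo':
  Position 1: 'b' -> consonant (running count: 0)
  Position 2: 'u' -> vowel (running count: 1)
  Position 3: 's' -> consonant (running count: 1)
  Position 4: 'i' -> vowel (running count: 2)
  Position 5: 's' -> consonant (running count: 2)
  Position 6: 's' -> consonant (running count: 2)
  Position 7: 'o' -> vowel (running count: 3)
  Position 8: 'f' -> consonant (running count: 3)
  Position 9: 'i' -> vowel (running count: 4)
  Position 10: 'z' -> consonant (running count: 4)
  Position 11: 'v' -> consonant (running count: 4)
  Position 12: 'o' -> vowel (running count: 5)
Total vowels: 5

5


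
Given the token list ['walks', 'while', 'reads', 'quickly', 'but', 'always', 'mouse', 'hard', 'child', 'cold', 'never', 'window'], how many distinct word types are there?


Listing all tokens and tracking unique types:
  Token 1: 'walks' -> NEW (unique so far: 1)
  Token 2: 'while' -> NEW (unique so far: 2)
  Token 3: 'reads' -> NEW (unique so far: 3)
  Token 4: 'quickly' -> NEW (unique so far: 4)
  Token 5: 'but' -> NEW (unique so far: 5)
  Token 6: 'always' -> NEW (unique so far: 6)
  Token 7: 'mouse' -> NEW (unique so far: 7)
  Token 8: 'hard' -> NEW (unique so far: 8)
  Token 9: 'child' -> NEW (unique so far: 9)
  Token 10: 'cold' -> NEW (unique so far: 10)
  Token 11: 'never' -> NEW (unique so far: 11)
  Token 12: 'window' -> NEW (unique so far: 12)
Unique types: ('always', 'but', 'child', 'cold', 'hard', 'mouse', 'never', 'quickly', 'reads', 'walks', 'while', 'window')
Vocabulary size: 12

12


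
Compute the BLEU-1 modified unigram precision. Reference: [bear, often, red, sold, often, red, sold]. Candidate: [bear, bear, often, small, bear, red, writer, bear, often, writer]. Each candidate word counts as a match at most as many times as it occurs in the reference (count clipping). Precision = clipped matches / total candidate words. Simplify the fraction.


Reference word counts: {'bear': 1, 'often': 2, 'red': 2, 'sold': 2}
Checking each candidate word (with clipping):
  'bear' -> in reference (ref count 1, used 1/1) -> match (matches: 1)
  'bear' -> ref count 1 already used up (1/1) -> clipped, no match (matches: 1)
  'often' -> in reference (ref count 2, used 1/2) -> match (matches: 2)
  'small' -> not in reference -> no match (matches: 2)
  'bear' -> ref count 1 already used up (1/1) -> clipped, no match (matches: 2)
  'red' -> in reference (ref count 2, used 1/2) -> match (matches: 3)
  'writer' -> not in reference -> no match (matches: 3)
  'bear' -> ref count 1 already used up (1/1) -> clipped, no match (matches: 3)
  'often' -> in reference (ref count 2, used 2/2) -> match (matches: 4)
  'writer' -> not in reference -> no match (matches: 4)
Clipped matches: 4, Candidate length: 10
Precision = 4/10 = 2/5

2/5


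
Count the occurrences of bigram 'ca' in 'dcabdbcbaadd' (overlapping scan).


Scanning 'dcabdbcbaadd' for bigram 'ca':
  Position 0: 'dc' -> no
  Position 1: 'ca' -> MATCH
  Position 2: 'ab' -> no
  Position 3: 'bd' -> no
  Position 4: 'db' -> no
  Position 5: 'bc' -> no
  Position 6: 'cb' -> no
  Position 7: 'ba' -> no
  Position 8: 'aa' -> no
  Position 9: 'ad' -> no
  Position 10: 'dd' -> no
Total matches: 1

1


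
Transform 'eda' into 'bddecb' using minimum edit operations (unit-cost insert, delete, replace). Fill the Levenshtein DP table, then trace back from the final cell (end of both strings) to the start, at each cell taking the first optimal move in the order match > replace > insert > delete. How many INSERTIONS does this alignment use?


Edit distance = 5. Backtracking from cell (3, 6) with preference match > replace > insert > delete,
then listing the resulting alignment 'eda' -> 'bddecb' left to right:
  Step 1: insert 'b' [insertion #1]
  Step 2: insert 'd' [insertion #2]
  Step 3: insert 'd' [insertion #3]
  Step 4: keep 'e'
  Step 5: replace d->c
  Step 6: replace a->b
Total insertions: 3

3


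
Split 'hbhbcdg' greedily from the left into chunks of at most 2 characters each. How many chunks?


'hbhbcdg' has 7 characters.
Chunking with max size 2:
  Chunk 1: 'hb' (positions 0-1)
  Chunk 2: 'hb' (positions 2-3)
  Chunk 3: 'cd' (positions 4-5)
  Chunk 4: 'g' (positions 6-6)
Total chunks: ceil(7 / 2) = 4

4


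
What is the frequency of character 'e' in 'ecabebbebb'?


Scanning 'ecabebbebb' for 'e':
  Position 0: 'e' -> MATCH (count: 1)
  Position 4: 'e' -> MATCH (count: 2)
  Position 7: 'e' -> MATCH (count: 3)
Total occurrences of 'e': 3

3


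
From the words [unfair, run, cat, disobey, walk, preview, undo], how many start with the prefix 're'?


Checking each word for prefix 're':
  'unfair' -> no (count: 0)
  'run' -> no (count: 0)
  'cat' -> no (count: 0)
  'disobey' -> no (count: 0)
  'walk' -> no (count: 0)
  'preview' -> no (count: 0)
  'undo' -> no (count: 0)
Total with prefix 're': 0

0


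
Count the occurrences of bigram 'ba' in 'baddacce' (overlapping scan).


Scanning 'baddacce' for bigram 'ba':
  Position 0: 'ba' -> MATCH
  Position 1: 'ad' -> no
  Position 2: 'dd' -> no
  Position 3: 'da' -> no
  Position 4: 'ac' -> no
  Position 5: 'cc' -> no
  Position 6: 'ce' -> no
Total matches: 1

1


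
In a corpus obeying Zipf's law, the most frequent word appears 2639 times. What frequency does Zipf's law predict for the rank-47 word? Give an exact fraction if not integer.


Zipf's law: freq(rank) = f1 / rank
f1 = 2639, rank = 47
freq = 2639 / 47
GCD(2639, 47) = 1
Simplified: 2639/47

2639/47


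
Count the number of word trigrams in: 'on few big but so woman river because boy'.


Word trigrams from [9] words:
  Trigram 1: (on few big)
  Trigram 2: (few big but)
  Trigram 3: (big but so)
  Trigram 4: (but so woman)
  Trigram 5: (so woman river)
  Trigram 6: (woman river because)
  Trigram 7: (river because boy)
Total word trigrams: 9 - 2 = 7

7


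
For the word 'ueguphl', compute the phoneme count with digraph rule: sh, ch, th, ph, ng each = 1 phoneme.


Parsing 'ueguphl' greedily, digraphs first:
  'u' -> vowel phoneme (phonemes so far: 1)
  'e' -> vowel phoneme (phonemes so far: 2)
  'g' -> consonant phoneme (phonemes so far: 3)
  'u' -> vowel phoneme (phonemes so far: 4)
  'ph' -> digraph (1 consonant phoneme) (phonemes so far: 5)
  'l' -> consonant phoneme (phonemes so far: 6)
Total phonemes: 6

6


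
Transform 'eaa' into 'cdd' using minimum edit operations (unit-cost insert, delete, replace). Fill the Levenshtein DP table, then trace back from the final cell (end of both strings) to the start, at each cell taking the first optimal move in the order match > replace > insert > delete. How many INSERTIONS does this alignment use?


Edit distance = 3. Backtracking from cell (3, 3) with preference match > replace > insert > delete,
then listing the resulting alignment 'eaa' -> 'cdd' left to right:
  Step 1: replace e->c
  Step 2: replace a->d
  Step 3: replace a->d
Total insertions: 0

0


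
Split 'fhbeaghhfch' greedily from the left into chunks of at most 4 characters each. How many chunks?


'fhbeaghhfch' has 11 characters.
Chunking with max size 4:
  Chunk 1: 'fhbe' (positions 0-3)
  Chunk 2: 'aghh' (positions 4-7)
  Chunk 3: 'fch' (positions 8-10)
Total chunks: ceil(11 / 4) = 3

3


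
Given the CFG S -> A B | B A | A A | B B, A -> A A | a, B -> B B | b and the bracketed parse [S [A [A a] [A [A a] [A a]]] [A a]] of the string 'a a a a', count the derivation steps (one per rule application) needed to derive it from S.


Every bracketed nonterminal node [X ...] in the tree is produced by exactly one rule application.
Reading the tree off as a leftmost derivation:
  Step 1: S  =>  A A   (applied S -> A A)
  Step 2: A A  =>  A A A   (applied A -> A A)
  Step 3: A A A  =>  a A A   (applied A -> a)
  Step 4: a A A  =>  a A A A   (applied A -> A A)
  Step 5: a A A A  =>  a a A A   (applied A -> a)
  Step 6: a a A A  =>  a a a A   (applied A -> a)
  Step 7: a a a A  =>  a a a a   (applied A -> a)
Final yield: a a a a
Total rewrite steps: 7

7


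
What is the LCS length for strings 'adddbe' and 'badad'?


DP table for LCS of 'adddbe' and 'badad':
       b  a  d  a  d
    0  0  0  0  0  0
  a 0  0  1  1  1  1
  d 0  0  1  2  2  2
  d 0  0  1  2  2  3
  d 0  0  1  2  2  3
  b 0  1  1  2  2  3
  e 0  1  1  2  2  3
LCS: 'add'
LCS length = 3

3


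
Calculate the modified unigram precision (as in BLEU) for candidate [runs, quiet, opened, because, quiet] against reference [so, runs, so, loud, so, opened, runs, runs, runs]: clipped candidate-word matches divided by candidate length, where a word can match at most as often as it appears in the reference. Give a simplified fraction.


Reference word counts: {'loud': 1, 'opened': 1, 'runs': 4, 'so': 3}
Checking each candidate word (with clipping):
  'runs' -> in reference (ref count 4, used 1/4) -> match (matches: 1)
  'quiet' -> not in reference -> no match (matches: 1)
  'opened' -> in reference (ref count 1, used 1/1) -> match (matches: 2)
  'because' -> not in reference -> no match (matches: 2)
  'quiet' -> not in reference -> no match (matches: 2)
Clipped matches: 2, Candidate length: 5
Precision = 2/5

2/5


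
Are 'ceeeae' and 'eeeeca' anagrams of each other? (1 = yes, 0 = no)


Sort characters of 'ceeeae': 'aceeee'
Sort characters of 'eeeeca': 'aceeee'
Sorted forms match -> they ARE anagrams
Result: 1

1


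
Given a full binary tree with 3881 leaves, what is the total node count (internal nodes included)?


Leaf nodes (terminals): 3881
Internal nodes = n - 1 = 3881 - 1 = 3880
Total = leaves + internal = 3881 + 3880 = 7761

7761


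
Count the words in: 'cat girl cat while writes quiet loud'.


Counting words by splitting on spaces:
  Word 1: 'cat'
  Word 2: 'girl'
  Word 3: 'cat'
  Word 4: 'while'
  Word 5: 'writes'
  Word 6: 'quiet'
  Word 7: 'loud'
Total words: 7

7


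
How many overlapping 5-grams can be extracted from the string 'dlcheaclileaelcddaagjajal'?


String 'dlcheaclileaelcddaagjajal' has length L = 25.
Number of overlapping n-grams = L - n + 1
Substituting: 25 - 5 + 1 = 21

21


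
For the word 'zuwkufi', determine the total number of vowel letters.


Scanning each character of 'zuwkufi':
  Position 1: 'z' -> consonant (running count: 0)
  Position 2: 'u' -> vowel (running count: 1)
  Position 3: 'w' -> consonant (running count: 1)
  Position 4: 'k' -> consonant (running count: 1)
  Position 5: 'u' -> vowel (running count: 2)
  Position 6: 'f' -> consonant (running count: 2)
  Position 7: 'i' -> vowel (running count: 3)
Total vowels: 3

3


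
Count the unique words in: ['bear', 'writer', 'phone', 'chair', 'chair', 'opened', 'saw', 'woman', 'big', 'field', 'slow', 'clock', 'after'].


Listing all tokens and tracking unique types:
  Token 1: 'bear' -> NEW (unique so far: 1)
  Token 2: 'writer' -> NEW (unique so far: 2)
  Token 3: 'phone' -> NEW (unique so far: 3)
  Token 4: 'chair' -> NEW (unique so far: 4)
  Token 5: 'chair' -> duplicate (unique so far: 4)
  Token 6: 'opened' -> NEW (unique so far: 5)
  Token 7: 'saw' -> NEW (unique so far: 6)
  Token 8: 'woman' -> NEW (unique so far: 7)
  Token 9: 'big' -> NEW (unique so far: 8)
  Token 10: 'field' -> NEW (unique so far: 9)
  Token 11: 'slow' -> NEW (unique so far: 10)
  Token 12: 'clock' -> NEW (unique so far: 11)
  Token 13: 'after' -> NEW (unique so far: 12)
Unique types: ('after', 'bear', 'big', 'chair', 'clock', 'field', 'opened', 'phone', 'saw', 'slow', 'woman', 'writer')
Vocabulary size: 12

12


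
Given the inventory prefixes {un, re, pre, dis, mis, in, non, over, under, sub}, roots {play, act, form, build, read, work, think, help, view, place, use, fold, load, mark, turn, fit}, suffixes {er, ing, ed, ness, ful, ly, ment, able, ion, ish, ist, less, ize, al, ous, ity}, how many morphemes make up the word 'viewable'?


Segmenting 'viewable' against the inventory:
  'view' -> root (morpheme 1)
  'able' -> suffix (morpheme 2)
Total morphemes: 2

2


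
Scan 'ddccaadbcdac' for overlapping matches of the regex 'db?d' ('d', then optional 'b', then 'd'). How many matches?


Pattern: db?d means 'd', then optional 'b', then 'd'.
Scanning 'ddccaadbcdac' position-by-position:
  Pos 0: window 'ddc' -> MATCH
  Pos 1: window 'dcc' -> no
  Pos 2: window 'cca' -> no
  Pos 3: window 'caa' -> no
  Pos 4: window 'aad' -> no
  Pos 5: window 'adb' -> no
  Pos 6: window 'dbc' -> no
  Pos 7: window 'bcd' -> no
  Pos 8: window 'cda' -> no
  Pos 9: window 'dac' -> no
  Pos 10: window 'ac' -> no
  Pos 11: window 'c' -> no
Total matches: 1

1


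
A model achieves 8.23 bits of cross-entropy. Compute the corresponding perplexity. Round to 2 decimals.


Perplexity formula: PP = 2^H
H = 8.23
PP = 2^8.23
Decompose: 2^8.23 = 2^8 * 2^0.23
2^8 = 256, 2^0.23 ~ 1.1728349
PP ~ 256 * 1.1728349 = 300.2457344
Rounded to 2 decimals: 300.25

300.25


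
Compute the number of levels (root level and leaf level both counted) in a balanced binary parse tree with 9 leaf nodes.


In a balanced binary tree with n leaves the deepest leaf is ceil(log2(n)) edges below the root,
so counting node levels inclusive of root and leaves gives ceil(log2(n)) + 1 levels.
log2(9) = 3.1699
ceil(3.1699) = 4
levels = 4 + 1 = 5

5


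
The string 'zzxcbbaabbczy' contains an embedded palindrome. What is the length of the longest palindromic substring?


Scanning 'zzxcbbaabbczy' for palindromic substrings.
Substring at positions 3-10: 'cbbaabbc'.
Check: reverse('cbbaabbc') = 'cbbaabbc' -> palindrome confirmed.
Neighbouring characters ('x' / 'z') break symmetry, so it cannot extend further.
No longer palindromic substring exists; longest length = 8

8


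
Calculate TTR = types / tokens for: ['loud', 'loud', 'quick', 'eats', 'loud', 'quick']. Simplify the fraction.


Tokens: 6
Unique types: ('eats', 'loud', 'quick') = 3
TTR = 3/6
Simplify: divide both by 3 -> 1/2
TTR = 1/2

1/2


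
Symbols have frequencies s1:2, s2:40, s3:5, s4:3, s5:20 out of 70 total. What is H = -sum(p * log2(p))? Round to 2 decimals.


Computing entropy H = -sum(p_i * log2(p_i)):
  s1: p = 2/70 = 0.0286, -p*log2(p) = 0.1466
  s2: p = 40/70 = 0.5714, -p*log2(p) = 0.4613
  s3: p = 5/70 = 0.0714, -p*log2(p) = 0.2720
  s4: p = 3/70 = 0.0429, -p*log2(p) = 0.1948
  s5: p = 20/70 = 0.2857, -p*log2(p) = 0.5164
H = sum of terms = 1.5911
Rounded to 2 decimals: 1.59

1.59


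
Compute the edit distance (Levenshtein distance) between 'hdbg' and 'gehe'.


Building DP table for s1='hdbg' (len 4) and s2='gehe' (len 4):
       g  e  h  e
    0  1  2  3  4
  h 1  1  2  2  3
  d 2  2  2  3  3
  b 3  3  3  3  4
  g 4  3  4  4  4
Edit distance = dp[4][4] = 4

4


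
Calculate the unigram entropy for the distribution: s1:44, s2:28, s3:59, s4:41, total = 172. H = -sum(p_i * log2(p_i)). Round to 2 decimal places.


Computing entropy H = -sum(p_i * log2(p_i)):
  s1: p = 44/172 = 0.2558, -p*log2(p) = 0.5031
  s2: p = 28/172 = 0.1628, -p*log2(p) = 0.4263
  s3: p = 59/172 = 0.3430, -p*log2(p) = 0.5295
  s4: p = 41/172 = 0.2384, -p*log2(p) = 0.4931
H = sum of terms = 1.9520
Rounded to 2 decimals: 1.95

1.95


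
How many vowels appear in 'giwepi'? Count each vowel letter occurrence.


Scanning each character of 'giwepi':
  Position 1: 'g' -> consonant (running count: 0)
  Position 2: 'i' -> vowel (running count: 1)
  Position 3: 'w' -> consonant (running count: 1)
  Position 4: 'e' -> vowel (running count: 2)
  Position 5: 'p' -> consonant (running count: 2)
  Position 6: 'i' -> vowel (running count: 3)
Total vowels: 3

3


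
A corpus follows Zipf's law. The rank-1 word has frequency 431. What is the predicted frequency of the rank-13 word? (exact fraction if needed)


Zipf's law: freq(rank) = f1 / rank
f1 = 431, rank = 13
freq = 431 / 13
GCD(431, 13) = 1
Simplified: 431/13

431/13


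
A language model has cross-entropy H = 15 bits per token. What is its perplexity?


Perplexity formula: PP = 2^H
H = 15
PP = 2^15
PP = 2^15 = 32768

32768


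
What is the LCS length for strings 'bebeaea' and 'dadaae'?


DP table for LCS of 'bebeaea' and 'dadaae':
       d  a  d  a  a  e
    0  0  0  0  0  0  0
  b 0  0  0  0  0  0  0
  e 0  0  0  0  0  0  1
  b 0  0  0  0  0  0  1
  e 0  0  0  0  0  0  1
  a 0  0  1  1  1  1  1
  e 0  0  1  1  1  1  2
  a 0  0  1  1  2  2  2
LCS: 'ae'
LCS length = 2

2
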